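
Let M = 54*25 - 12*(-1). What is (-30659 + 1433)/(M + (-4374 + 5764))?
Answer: -14613/1376 ≈ -10.620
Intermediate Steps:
M = 1362 (M = 1350 + 12 = 1362)
(-30659 + 1433)/(M + (-4374 + 5764)) = (-30659 + 1433)/(1362 + (-4374 + 5764)) = -29226/(1362 + 1390) = -29226/2752 = -29226*1/2752 = -14613/1376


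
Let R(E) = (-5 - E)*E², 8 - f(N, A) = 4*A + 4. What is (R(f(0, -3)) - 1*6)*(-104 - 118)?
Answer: 1194804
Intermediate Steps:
f(N, A) = 4 - 4*A (f(N, A) = 8 - (4*A + 4) = 8 - (4 + 4*A) = 8 + (-4 - 4*A) = 4 - 4*A)
R(E) = E²*(-5 - E)
(R(f(0, -3)) - 1*6)*(-104 - 118) = ((4 - 4*(-3))²*(-5 - (4 - 4*(-3))) - 1*6)*(-104 - 118) = ((4 + 12)²*(-5 - (4 + 12)) - 6)*(-222) = (16²*(-5 - 1*16) - 6)*(-222) = (256*(-5 - 16) - 6)*(-222) = (256*(-21) - 6)*(-222) = (-5376 - 6)*(-222) = -5382*(-222) = 1194804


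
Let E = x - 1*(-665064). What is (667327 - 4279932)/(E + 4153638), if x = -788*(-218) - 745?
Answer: -3612605/4989741 ≈ -0.72401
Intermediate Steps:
x = 171039 (x = 171784 - 745 = 171039)
E = 836103 (E = 171039 - 1*(-665064) = 171039 + 665064 = 836103)
(667327 - 4279932)/(E + 4153638) = (667327 - 4279932)/(836103 + 4153638) = -3612605/4989741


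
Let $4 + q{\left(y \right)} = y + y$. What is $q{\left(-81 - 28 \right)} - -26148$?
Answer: $25926$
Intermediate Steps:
$q{\left(y \right)} = -4 + 2 y$ ($q{\left(y \right)} = -4 + \left(y + y\right) = -4 + 2 y$)
$q{\left(-81 - 28 \right)} - -26148 = \left(-4 + 2 \left(-81 - 28\right)\right) - -26148 = \left(-4 + 2 \left(-109\right)\right) + 26148 = \left(-4 - 218\right) + 26148 = -222 + 26148 = 25926$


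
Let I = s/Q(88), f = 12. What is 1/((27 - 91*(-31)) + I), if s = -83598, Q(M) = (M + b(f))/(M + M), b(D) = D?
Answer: -25/3607112 ≈ -6.9307e-6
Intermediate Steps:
Q(M) = (12 + M)/(2*M) (Q(M) = (M + 12)/(M + M) = (12 + M)/((2*M)) = (12 + M)*(1/(2*M)) = (12 + M)/(2*M))
I = -3678312/25 (I = -83598*176/(12 + 88) = -83598/((1/2)*(1/88)*100) = -83598/25/44 = -83598*44/25 = -3678312/25 ≈ -1.4713e+5)
1/((27 - 91*(-31)) + I) = 1/((27 - 91*(-31)) - 3678312/25) = 1/((27 + 2821) - 3678312/25) = 1/(2848 - 3678312/25) = 1/(-3607112/25) = -25/3607112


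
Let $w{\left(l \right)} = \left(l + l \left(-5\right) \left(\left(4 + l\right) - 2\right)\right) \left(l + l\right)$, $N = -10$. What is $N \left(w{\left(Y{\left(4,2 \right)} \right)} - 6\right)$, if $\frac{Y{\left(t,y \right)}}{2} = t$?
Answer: $62780$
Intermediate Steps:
$Y{\left(t,y \right)} = 2 t$
$w{\left(l \right)} = 2 l \left(l - 5 l \left(2 + l\right)\right)$ ($w{\left(l \right)} = \left(l + - 5 l \left(2 + l\right)\right) 2 l = \left(l - 5 l \left(2 + l\right)\right) 2 l = 2 l \left(l - 5 l \left(2 + l\right)\right)$)
$N \left(w{\left(Y{\left(4,2 \right)} \right)} - 6\right) = - 10 \left(\left(2 \cdot 4\right)^{2} \left(-18 - 10 \cdot 2 \cdot 4\right) - 6\right) = - 10 \left(8^{2} \left(-18 - 80\right) - 6\right) = - 10 \left(64 \left(-18 - 80\right) - 6\right) = - 10 \left(64 \left(-98\right) - 6\right) = - 10 \left(-6272 - 6\right) = \left(-10\right) \left(-6278\right) = 62780$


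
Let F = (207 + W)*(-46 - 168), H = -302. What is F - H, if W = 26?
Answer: -49560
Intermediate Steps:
F = -49862 (F = (207 + 26)*(-46 - 168) = 233*(-214) = -49862)
F - H = -49862 - 1*(-302) = -49862 + 302 = -49560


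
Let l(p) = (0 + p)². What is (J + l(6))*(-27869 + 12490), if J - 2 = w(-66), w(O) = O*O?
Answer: -67575326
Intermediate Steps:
l(p) = p²
w(O) = O²
J = 4358 (J = 2 + (-66)² = 2 + 4356 = 4358)
(J + l(6))*(-27869 + 12490) = (4358 + 6²)*(-27869 + 12490) = (4358 + 36)*(-15379) = 4394*(-15379) = -67575326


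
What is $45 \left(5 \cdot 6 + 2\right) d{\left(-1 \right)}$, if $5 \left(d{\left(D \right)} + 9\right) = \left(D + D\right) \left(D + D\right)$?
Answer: $-11808$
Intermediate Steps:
$d{\left(D \right)} = -9 + \frac{4 D^{2}}{5}$ ($d{\left(D \right)} = -9 + \frac{\left(D + D\right) \left(D + D\right)}{5} = -9 + \frac{2 D 2 D}{5} = -9 + \frac{4 D^{2}}{5}$)
$45 \left(5 \cdot 6 + 2\right) d{\left(-1 \right)} = 45 \left(5 \cdot 6 + 2\right) \left(-9 + \frac{4 \left(-1\right)^{2}}{5}\right) = 45 \left(30 + 2\right) \left(-9 + \frac{4}{5} \cdot 1\right) = 45 \cdot 32 \left(-9 + \frac{4}{5}\right) = 1440 \left(- \frac{41}{5}\right) = -11808$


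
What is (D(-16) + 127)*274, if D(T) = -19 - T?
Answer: 33976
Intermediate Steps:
(D(-16) + 127)*274 = ((-19 - 1*(-16)) + 127)*274 = ((-19 + 16) + 127)*274 = (-3 + 127)*274 = 124*274 = 33976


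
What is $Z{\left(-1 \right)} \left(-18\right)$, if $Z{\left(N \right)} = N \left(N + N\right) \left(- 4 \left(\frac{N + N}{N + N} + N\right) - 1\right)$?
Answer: $36$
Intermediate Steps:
$Z{\left(N \right)} = 2 N^{2} \left(-5 - 4 N\right)$ ($Z{\left(N \right)} = N 2 N \left(- 4 \left(\frac{2 N}{2 N} + N\right) - 1\right) = 2 N^{2} \left(- 4 \left(2 N \frac{1}{2 N} + N\right) - 1\right) = 2 N^{2} \left(- 4 \left(1 + N\right) - 1\right) = 2 N^{2} \left(\left(-4 - 4 N\right) - 1\right) = 2 N^{2} \left(-5 - 4 N\right)$)
$Z{\left(-1 \right)} \left(-18\right) = \left(-1\right)^{2} \left(-10 - -8\right) \left(-18\right) = 1 \left(-10 + 8\right) \left(-18\right) = 1 \left(-2\right) \left(-18\right) = \left(-2\right) \left(-18\right) = 36$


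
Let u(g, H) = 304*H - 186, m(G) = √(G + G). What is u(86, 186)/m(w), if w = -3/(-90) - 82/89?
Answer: -56358*I*√3165285/2371 ≈ -42289.0*I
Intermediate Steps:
w = -2371/2670 (w = -3*(-1/90) - 82*1/89 = 1/30 - 82/89 = -2371/2670 ≈ -0.88801)
m(G) = √2*√G (m(G) = √(2*G) = √2*√G)
u(g, H) = -186 + 304*H
u(86, 186)/m(w) = (-186 + 304*186)/((√2*√(-2371/2670))) = (-186 + 56544)/((√2*(I*√6330570/2670))) = 56358/((I*√3165285/1335)) = 56358*(-I*√3165285/2371) = -56358*I*√3165285/2371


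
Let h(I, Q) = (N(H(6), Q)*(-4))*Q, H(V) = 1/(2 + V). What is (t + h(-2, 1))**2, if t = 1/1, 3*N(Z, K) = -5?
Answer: 529/9 ≈ 58.778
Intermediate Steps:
N(Z, K) = -5/3 (N(Z, K) = (1/3)*(-5) = -5/3)
h(I, Q) = 20*Q/3 (h(I, Q) = (-5/3*(-4))*Q = 20*Q/3)
t = 1
(t + h(-2, 1))**2 = (1 + (20/3)*1)**2 = (1 + 20/3)**2 = (23/3)**2 = 529/9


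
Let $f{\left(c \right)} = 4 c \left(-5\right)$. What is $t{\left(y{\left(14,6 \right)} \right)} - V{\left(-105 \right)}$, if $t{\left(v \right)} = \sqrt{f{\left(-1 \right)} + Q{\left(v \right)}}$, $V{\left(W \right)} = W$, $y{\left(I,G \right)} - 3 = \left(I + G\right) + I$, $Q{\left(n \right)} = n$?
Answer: $105 + \sqrt{57} \approx 112.55$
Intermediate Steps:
$y{\left(I,G \right)} = 3 + G + 2 I$ ($y{\left(I,G \right)} = 3 + \left(\left(I + G\right) + I\right) = 3 + \left(\left(G + I\right) + I\right) = 3 + \left(G + 2 I\right) = 3 + G + 2 I$)
$f{\left(c \right)} = - 20 c$
$t{\left(v \right)} = \sqrt{20 + v}$ ($t{\left(v \right)} = \sqrt{\left(-20\right) \left(-1\right) + v} = \sqrt{20 + v}$)
$t{\left(y{\left(14,6 \right)} \right)} - V{\left(-105 \right)} = \sqrt{20 + \left(3 + 6 + 2 \cdot 14\right)} - -105 = \sqrt{20 + \left(3 + 6 + 28\right)} + 105 = \sqrt{20 + 37} + 105 = \sqrt{57} + 105 = 105 + \sqrt{57}$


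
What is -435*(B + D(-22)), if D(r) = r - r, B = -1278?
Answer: 555930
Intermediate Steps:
D(r) = 0
-435*(B + D(-22)) = -435*(-1278 + 0) = -435*(-1278) = 555930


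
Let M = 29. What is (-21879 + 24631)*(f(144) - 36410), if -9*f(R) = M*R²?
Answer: -284077952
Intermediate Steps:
f(R) = -29*R²/9
(-21879 + 24631)*(f(144) - 36410) = (-21879 + 24631)*(-29/9*144² - 36410) = 2752*(-29/9*20736 - 36410) = 2752*(-66816 - 36410) = 2752*(-103226) = -284077952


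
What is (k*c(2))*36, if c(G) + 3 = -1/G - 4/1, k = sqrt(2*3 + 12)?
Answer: -810*sqrt(2) ≈ -1145.5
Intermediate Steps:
k = 3*sqrt(2) (k = sqrt(6 + 12) = sqrt(18) = 3*sqrt(2) ≈ 4.2426)
c(G) = -7 - 1/G (c(G) = -3 + (-1/G - 4/1) = -3 + (-1/G - 4*1) = -3 + (-1/G - 4) = -3 + (-4 - 1/G) = -7 - 1/G)
(k*c(2))*36 = ((3*sqrt(2))*(-7 - 1/2))*36 = ((3*sqrt(2))*(-15/2))*36 = -45*sqrt(2)/2*36 = -810*sqrt(2)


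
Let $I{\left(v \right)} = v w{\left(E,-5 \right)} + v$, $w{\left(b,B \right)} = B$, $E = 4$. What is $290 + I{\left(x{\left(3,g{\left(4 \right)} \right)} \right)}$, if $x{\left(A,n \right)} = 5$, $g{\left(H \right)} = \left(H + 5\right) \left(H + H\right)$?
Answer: $270$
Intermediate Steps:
$g{\left(H \right)} = 2 H \left(5 + H\right)$ ($g{\left(H \right)} = \left(5 + H\right) 2 H = 2 H \left(5 + H\right)$)
$I{\left(v \right)} = - 4 v$ ($I{\left(v \right)} = v \left(-5\right) + v = - 5 v + v = - 4 v$)
$290 + I{\left(x{\left(3,g{\left(4 \right)} \right)} \right)} = 290 - 20 = 270$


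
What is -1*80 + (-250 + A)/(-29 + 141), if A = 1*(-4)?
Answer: -4607/56 ≈ -82.268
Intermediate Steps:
A = -4
-1*80 + (-250 + A)/(-29 + 141) = -1*80 + (-250 - 4)/(-29 + 141) = -80 - 254/112 = -80 - 254*1/112 = -80 - 127/56 = -4607/56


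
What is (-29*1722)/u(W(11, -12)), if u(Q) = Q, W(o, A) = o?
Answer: -49938/11 ≈ -4539.8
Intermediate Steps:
(-29*1722)/u(W(11, -12)) = -29*1722/11 = -49938*1/11 = -49938/11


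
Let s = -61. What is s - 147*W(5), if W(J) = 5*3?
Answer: -2266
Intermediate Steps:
W(J) = 15
s - 147*W(5) = -61 - 147*15 = -61 - 2205 = -2266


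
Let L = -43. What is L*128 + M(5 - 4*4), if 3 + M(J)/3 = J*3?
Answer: -5612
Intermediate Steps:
M(J) = -9 + 9*J (M(J) = -9 + 3*(J*3) = -9 + 3*(3*J) = -9 + 9*J)
L*128 + M(5 - 4*4) = -43*128 + (-9 + 9*(5 - 4*4)) = -5504 + (-9 + 9*(5 - 16)) = -5504 + (-9 + 9*(-11)) = -5504 + (-9 - 99) = -5504 - 108 = -5612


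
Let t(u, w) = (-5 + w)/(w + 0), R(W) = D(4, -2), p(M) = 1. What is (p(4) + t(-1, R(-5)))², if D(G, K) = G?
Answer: 9/16 ≈ 0.56250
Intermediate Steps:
R(W) = 4
t(u, w) = (-5 + w)/w
(p(4) + t(-1, R(-5)))² = (1 + (-5 + 4)/4)² = (1 + (¼)*(-1))² = (1 - ¼)² = (¾)² = 9/16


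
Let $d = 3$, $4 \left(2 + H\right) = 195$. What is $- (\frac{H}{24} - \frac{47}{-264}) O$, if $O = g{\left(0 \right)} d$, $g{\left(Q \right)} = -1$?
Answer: $\frac{2245}{352} \approx 6.3778$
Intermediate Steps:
$H = \frac{187}{4}$ ($H = -2 + \frac{1}{4} \cdot 195 = -2 + \frac{195}{4} = \frac{187}{4} \approx 46.75$)
$O = -3$ ($O = \left(-1\right) 3 = -3$)
$- (\frac{H}{24} - \frac{47}{-264}) O = - (\frac{187}{4 \cdot 24} - \frac{47}{-264}) \left(-3\right) = - (\frac{187}{4} \cdot \frac{1}{24} - - \frac{47}{264}) \left(-3\right) = - (\frac{187}{96} + \frac{47}{264}) \left(-3\right) = \left(-1\right) \frac{2245}{1056} \left(-3\right) = \left(- \frac{2245}{1056}\right) \left(-3\right) = \frac{2245}{352}$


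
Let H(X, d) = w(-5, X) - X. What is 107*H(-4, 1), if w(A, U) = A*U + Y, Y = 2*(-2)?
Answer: 2140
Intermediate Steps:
Y = -4
w(A, U) = -4 + A*U (w(A, U) = A*U - 4 = -4 + A*U)
H(X, d) = -4 - 6*X (H(X, d) = (-4 - 5*X) - X = -4 - 6*X)
107*H(-4, 1) = 107*(-4 - 6*(-4)) = 107*(-4 + 24) = 107*20 = 2140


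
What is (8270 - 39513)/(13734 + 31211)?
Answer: -31243/44945 ≈ -0.69514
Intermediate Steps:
(8270 - 39513)/(13734 + 31211) = -31243/44945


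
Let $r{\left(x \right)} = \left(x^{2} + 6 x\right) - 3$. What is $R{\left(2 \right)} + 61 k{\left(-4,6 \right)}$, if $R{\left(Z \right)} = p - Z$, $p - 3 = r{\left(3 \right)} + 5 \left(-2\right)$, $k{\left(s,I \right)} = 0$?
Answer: $15$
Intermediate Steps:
$r{\left(x \right)} = -3 + x^{2} + 6 x$
$p = 17$ ($p = 3 + \left(\left(-3 + 3^{2} + 6 \cdot 3\right) + 5 \left(-2\right)\right) = 3 + \left(\left(-3 + 9 + 18\right) - 10\right) = 3 + \left(24 - 10\right) = 3 + 14 = 17$)
$R{\left(Z \right)} = 17 - Z$
$R{\left(2 \right)} + 61 k{\left(-4,6 \right)} = \left(17 - 2\right) + 61 \cdot 0 = \left(17 - 2\right) + 0 = 15 + 0 = 15$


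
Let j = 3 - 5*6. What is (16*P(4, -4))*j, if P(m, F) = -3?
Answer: 1296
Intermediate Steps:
j = -27 (j = 3 - 30 = -27)
(16*P(4, -4))*j = (16*(-3))*(-27) = -48*(-27) = 1296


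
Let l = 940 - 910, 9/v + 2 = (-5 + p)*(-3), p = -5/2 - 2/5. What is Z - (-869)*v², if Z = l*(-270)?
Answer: -374382000/47089 ≈ -7950.5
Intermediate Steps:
p = -29/10 (p = -5*½ - 2*⅕ = -5/2 - ⅖ = -29/10 ≈ -2.9000)
v = 90/217 (v = 9/(-2 + (-5 - 29/10)*(-3)) = 9/(-2 - 79/10*(-3)) = 9/(-2 + 237/10) = 9/(217/10) = 9*(10/217) = 90/217 ≈ 0.41475)
l = 30
Z = -8100 (Z = 30*(-270) = -8100)
Z - (-869)*v² = -8100 - (-869)*(90/217)² = -8100 - (-869)*8100/47089 = -8100 - 1*(-7038900/47089) = -8100 + 7038900/47089 = -374382000/47089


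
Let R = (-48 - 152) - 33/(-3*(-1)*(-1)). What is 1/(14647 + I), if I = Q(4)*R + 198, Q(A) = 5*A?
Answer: 1/11065 ≈ 9.0375e-5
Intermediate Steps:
R = -189 (R = -200 - 33/(3*(-1)) = -200 - 33/(-3) = -200 - 33*(-⅓) = -200 + 11 = -189)
I = -3582 (I = (5*4)*(-189) + 198 = 20*(-189) + 198 = -3780 + 198 = -3582)
1/(14647 + I) = 1/(14647 - 3582) = 1/11065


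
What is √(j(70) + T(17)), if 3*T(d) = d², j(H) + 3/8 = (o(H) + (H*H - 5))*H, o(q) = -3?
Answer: √49325178/12 ≈ 585.27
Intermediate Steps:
j(H) = -3/8 + H*(-8 + H²) (j(H) = -3/8 + (-3 + (H*H - 5))*H = -3/8 + (-3 + (H² - 5))*H = -3/8 + (-3 + (-5 + H²))*H = -3/8 + (-8 + H²)*H = -3/8 + H*(-8 + H²))
T(d) = d²/3
√(j(70) + T(17)) = √((-3/8 + 70³ - 8*70) + (⅓)*17²) = √((-3/8 + 343000 - 560) + (⅓)*289) = √(2739517/8 + 289/3) = √(8220863/24) = √49325178/12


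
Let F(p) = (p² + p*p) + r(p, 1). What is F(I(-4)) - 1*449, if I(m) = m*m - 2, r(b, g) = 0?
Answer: -57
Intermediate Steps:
I(m) = -2 + m² (I(m) = m² - 2 = -2 + m²)
F(p) = 2*p² (F(p) = (p² + p*p) + 0 = (p² + p²) + 0 = 2*p² + 0 = 2*p²)
F(I(-4)) - 1*449 = 2*(-2 + (-4)²)² - 1*449 = 2*(-2 + 16)² - 449 = 2*14² - 449 = 2*196 - 449 = 392 - 449 = -57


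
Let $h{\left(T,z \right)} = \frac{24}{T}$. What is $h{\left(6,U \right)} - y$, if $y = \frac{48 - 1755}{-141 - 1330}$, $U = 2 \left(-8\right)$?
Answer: $\frac{4177}{1471} \approx 2.8396$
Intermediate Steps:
$U = -16$
$y = \frac{1707}{1471}$ ($y = - \frac{1707}{-1471} = \left(-1707\right) \left(- \frac{1}{1471}\right) = \frac{1707}{1471} \approx 1.1604$)
$h{\left(6,U \right)} - y = \frac{24}{6} - \frac{1707}{1471} = 24 \cdot \frac{1}{6} - \frac{1707}{1471} = 4 - \frac{1707}{1471} = \frac{4177}{1471}$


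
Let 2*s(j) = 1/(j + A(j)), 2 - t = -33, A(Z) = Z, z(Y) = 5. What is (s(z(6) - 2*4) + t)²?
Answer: 175561/144 ≈ 1219.2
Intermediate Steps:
t = 35 (t = 2 - 1*(-33) = 2 + 33 = 35)
s(j) = 1/(4*j) (s(j) = 1/(2*(j + j)) = 1/(2*((2*j))) = (1/(2*j))/2 = 1/(4*j))
(s(z(6) - 2*4) + t)² = (1/(4*(5 - 2*4)) + 35)² = (1/(4*(5 - 8)) + 35)² = ((¼)/(-3) + 35)² = ((¼)*(-⅓) + 35)² = (-1/12 + 35)² = (419/12)² = 175561/144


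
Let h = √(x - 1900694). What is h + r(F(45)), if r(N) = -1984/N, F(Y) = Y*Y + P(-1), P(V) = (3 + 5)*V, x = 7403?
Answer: -1984/2017 + 23*I*√3579 ≈ -0.98364 + 1376.0*I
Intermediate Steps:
P(V) = 8*V
h = 23*I*√3579 (h = √(7403 - 1900694) = √(-1893291) = 23*I*√3579 ≈ 1376.0*I)
F(Y) = -8 + Y² (F(Y) = Y*Y + 8*(-1) = Y² - 8 = -8 + Y²)
h + r(F(45)) = 23*I*√3579 - 1984/(-8 + 45²) = 23*I*√3579 - 1984/(-8 + 2025) = 23*I*√3579 - 1984/2017 = -1984/2017 + 23*I*√3579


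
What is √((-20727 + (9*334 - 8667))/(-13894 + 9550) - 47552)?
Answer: 5*I*√249224330/362 ≈ 218.05*I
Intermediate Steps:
√((-20727 + (9*334 - 8667))/(-13894 + 9550) - 47552) = √((-20727 + (3006 - 8667))/(-4344) - 47552) = √((-20727 - 5661)*(-1/4344) - 47552) = √(-26388*(-1/4344) - 47552) = √(2199/362 - 47552) = √(-17211625/362) = 5*I*√249224330/362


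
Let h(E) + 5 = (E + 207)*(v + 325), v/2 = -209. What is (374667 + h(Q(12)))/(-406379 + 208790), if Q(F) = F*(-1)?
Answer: -356527/197589 ≈ -1.8044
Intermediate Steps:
v = -418 (v = 2*(-209) = -418)
Q(F) = -F
h(E) = -19256 - 93*E (h(E) = -5 + (E + 207)*(-418 + 325) = -5 + (207 + E)*(-93) = -5 + (-19251 - 93*E) = -19256 - 93*E)
(374667 + h(Q(12)))/(-406379 + 208790) = (374667 + (-19256 - (-93)*12))/(-406379 + 208790) = (374667 + (-19256 - 93*(-12)))/(-197589) = (374667 + (-19256 + 1116))*(-1/197589) = (374667 - 18140)*(-1/197589) = 356527*(-1/197589) = -356527/197589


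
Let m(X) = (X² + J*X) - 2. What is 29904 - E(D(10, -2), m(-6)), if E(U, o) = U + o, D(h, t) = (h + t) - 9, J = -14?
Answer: 29787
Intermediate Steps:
D(h, t) = -9 + h + t
m(X) = -2 + X² - 14*X (m(X) = (X² - 14*X) - 2 = -2 + X² - 14*X)
29904 - E(D(10, -2), m(-6)) = 29904 - ((-9 + 10 - 2) + (-2 + (-6)² - 14*(-6))) = 29904 - (-1 + (-2 + 36 + 84)) = 29904 - (-1 + 118) = 29904 - 1*117 = 29904 - 117 = 29787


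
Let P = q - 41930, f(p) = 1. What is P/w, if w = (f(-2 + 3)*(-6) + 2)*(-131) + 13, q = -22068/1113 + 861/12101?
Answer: -188332214555/2410845927 ≈ -78.119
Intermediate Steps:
q = -88695525/4489471 (q = -22068*1/1113 + 861*(1/12101) = -7356/371 + 861/12101 = -88695525/4489471 ≈ -19.756)
P = -188332214555/4489471 (P = -88695525/4489471 - 41930 = -188332214555/4489471 ≈ -41950.)
w = 537 (w = (1*(-6) + 2)*(-131) + 13 = (-6 + 2)*(-131) + 13 = -4*(-131) + 13 = 524 + 13 = 537)
P/w = -188332214555/4489471/537 = -188332214555/4489471*1/537 = -188332214555/2410845927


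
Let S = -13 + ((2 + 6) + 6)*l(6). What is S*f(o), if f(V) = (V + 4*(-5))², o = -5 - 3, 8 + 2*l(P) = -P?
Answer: -87024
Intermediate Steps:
l(P) = -4 - P/2 (l(P) = -4 + (-P)/2 = -4 - P/2)
o = -8
f(V) = (-20 + V)² (f(V) = (V - 20)² = (-20 + V)²)
S = -111 (S = -13 + ((2 + 6) + 6)*(-4 - ½*6) = -13 + (8 + 6)*(-4 - 3) = -13 + 14*(-7) = -13 - 98 = -111)
S*f(o) = -111*(-20 - 8)² = -111*(-28)² = -111*784 = -87024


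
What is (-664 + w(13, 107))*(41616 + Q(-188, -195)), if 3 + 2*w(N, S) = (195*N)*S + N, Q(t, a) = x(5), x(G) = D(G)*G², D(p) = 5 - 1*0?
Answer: 11267022907/2 ≈ 5.6335e+9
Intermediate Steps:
D(p) = 5 (D(p) = 5 + 0 = 5)
x(G) = 5*G²
Q(t, a) = 125 (Q(t, a) = 5*5² = 5*25 = 125)
w(N, S) = -3/2 + N/2 + 195*N*S/2 (w(N, S) = -3/2 + ((195*N)*S + N)/2 = -3/2 + (195*N*S + N)/2 = -3/2 + (N + 195*N*S)/2 = -3/2 + (N/2 + 195*N*S/2) = -3/2 + N/2 + 195*N*S/2)
(-664 + w(13, 107))*(41616 + Q(-188, -195)) = (-664 + (-3/2 + (½)*13 + (195/2)*13*107))*(41616 + 125) = (-664 + (-3/2 + 13/2 + 271245/2))*41741 = (-664 + 271255/2)*41741 = (269927/2)*41741 = 11267022907/2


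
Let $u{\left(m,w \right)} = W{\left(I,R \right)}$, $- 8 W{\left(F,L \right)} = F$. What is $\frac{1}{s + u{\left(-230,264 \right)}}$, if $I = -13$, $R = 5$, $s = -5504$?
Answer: $- \frac{8}{44019} \approx -0.00018174$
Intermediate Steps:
$W{\left(F,L \right)} = - \frac{F}{8}$
$u{\left(m,w \right)} = \frac{13}{8}$ ($u{\left(m,w \right)} = \left(- \frac{1}{8}\right) \left(-13\right) = \frac{13}{8}$)
$\frac{1}{s + u{\left(-230,264 \right)}} = \frac{1}{-5504 + \frac{13}{8}} = \frac{1}{- \frac{44019}{8}} = - \frac{8}{44019}$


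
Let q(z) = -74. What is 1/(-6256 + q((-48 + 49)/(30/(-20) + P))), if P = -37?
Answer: -1/6330 ≈ -0.00015798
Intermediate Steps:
1/(-6256 + q((-48 + 49)/(30/(-20) + P))) = 1/(-6256 - 74) = 1/(-6330) = -1/6330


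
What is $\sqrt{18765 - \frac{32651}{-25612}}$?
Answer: $\frac{\sqrt{3077549643893}}{12806} \approx 136.99$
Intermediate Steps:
$\sqrt{18765 - \frac{32651}{-25612}} = \sqrt{18765 - - \frac{32651}{25612}} = \sqrt{18765 + \frac{32651}{25612}} = \sqrt{\frac{480641831}{25612}} = \frac{\sqrt{3077549643893}}{12806}$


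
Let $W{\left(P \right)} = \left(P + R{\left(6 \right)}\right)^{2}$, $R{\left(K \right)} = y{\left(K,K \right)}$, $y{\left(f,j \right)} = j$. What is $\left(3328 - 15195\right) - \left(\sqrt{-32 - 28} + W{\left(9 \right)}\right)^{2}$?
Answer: $-62432 - 900 i \sqrt{15} \approx -62432.0 - 3485.7 i$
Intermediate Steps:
$R{\left(K \right)} = K$
$W{\left(P \right)} = \left(6 + P\right)^{2}$ ($W{\left(P \right)} = \left(P + 6\right)^{2} = \left(6 + P\right)^{2}$)
$\left(3328 - 15195\right) - \left(\sqrt{-32 - 28} + W{\left(9 \right)}\right)^{2} = \left(3328 - 15195\right) - \left(\sqrt{-32 - 28} + \left(6 + 9\right)^{2}\right)^{2} = \left(3328 - 15195\right) - \left(\sqrt{-60} + 15^{2}\right)^{2} = -11867 - \left(2 i \sqrt{15} + 225\right)^{2} = -11867 - \left(225 + 2 i \sqrt{15}\right)^{2}$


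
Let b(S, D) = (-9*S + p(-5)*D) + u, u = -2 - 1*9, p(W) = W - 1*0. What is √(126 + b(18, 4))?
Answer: I*√67 ≈ 8.1853*I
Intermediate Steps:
p(W) = W (p(W) = W + 0 = W)
u = -11 (u = -2 - 9 = -11)
b(S, D) = -11 - 9*S - 5*D (b(S, D) = (-9*S - 5*D) - 11 = -11 - 9*S - 5*D)
√(126 + b(18, 4)) = √(126 + (-11 - 9*18 - 5*4)) = √(126 + (-11 - 162 - 20)) = √(126 - 193) = √(-67) = I*√67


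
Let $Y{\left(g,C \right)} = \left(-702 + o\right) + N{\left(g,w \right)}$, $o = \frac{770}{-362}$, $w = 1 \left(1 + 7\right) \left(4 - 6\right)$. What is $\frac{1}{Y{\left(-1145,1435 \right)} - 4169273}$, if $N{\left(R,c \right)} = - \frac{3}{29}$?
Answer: $- \frac{5249}{21888210483} \approx -2.3981 \cdot 10^{-7}$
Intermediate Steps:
$w = -16$ ($w = 1 \cdot 8 \left(-2\right) = 1 \left(-16\right) = -16$)
$N{\left(R,c \right)} = - \frac{3}{29}$ ($N{\left(R,c \right)} = \left(-3\right) \frac{1}{29} = - \frac{3}{29}$)
$o = - \frac{385}{181}$ ($o = 770 \left(- \frac{1}{362}\right) = - \frac{385}{181} \approx -2.1271$)
$Y{\left(g,C \right)} = - \frac{3696506}{5249}$ ($Y{\left(g,C \right)} = \left(-702 - \frac{385}{181}\right) - \frac{3}{29} = - \frac{127447}{181} - \frac{3}{29} = - \frac{3696506}{5249}$)
$\frac{1}{Y{\left(-1145,1435 \right)} - 4169273} = \frac{1}{- \frac{3696506}{5249} - 4169273} = \frac{1}{- \frac{21888210483}{5249}} = - \frac{5249}{21888210483}$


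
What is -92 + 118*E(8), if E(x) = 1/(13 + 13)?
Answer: -1137/13 ≈ -87.462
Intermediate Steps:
E(x) = 1/26
-92 + 118*E(8) = -92 + 118*(1/26) = -92 + 59/13 = -1137/13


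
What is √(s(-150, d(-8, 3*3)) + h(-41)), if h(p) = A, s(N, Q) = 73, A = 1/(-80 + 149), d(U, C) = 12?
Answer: √347622/69 ≈ 8.5448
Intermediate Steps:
A = 1/69 ≈ 0.014493
h(p) = 1/69
√(s(-150, d(-8, 3*3)) + h(-41)) = √(73 + 1/69) = √(5038/69) = √347622/69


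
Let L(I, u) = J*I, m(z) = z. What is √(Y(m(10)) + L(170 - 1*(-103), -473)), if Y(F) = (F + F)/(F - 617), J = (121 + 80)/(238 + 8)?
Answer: √552541024678/49774 ≈ 14.934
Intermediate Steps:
J = 67/82 (J = 201/246 = 201*(1/246) = 67/82 ≈ 0.81707)
Y(F) = 2*F/(-617 + F) (Y(F) = (2*F)/(-617 + F) = 2*F/(-617 + F))
L(I, u) = 67*I/82
√(Y(m(10)) + L(170 - 1*(-103), -473)) = √(2*10/(-617 + 10) + 67*(170 - 1*(-103))/82) = √(2*10/(-607) + 67*(170 + 103)/82) = √(2*10*(-1/607) + (67/82)*273) = √(-20/607 + 18291/82) = √(11100997/49774) = √552541024678/49774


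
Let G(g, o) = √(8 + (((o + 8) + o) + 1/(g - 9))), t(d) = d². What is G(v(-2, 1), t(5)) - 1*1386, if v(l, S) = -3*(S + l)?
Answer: -1386 + √2370/6 ≈ -1377.9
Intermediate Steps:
v(l, S) = -3*S - 3*l
G(g, o) = √(16 + 1/(-9 + g) + 2*o) (G(g, o) = √(8 + (((8 + o) + o) + 1/(-9 + g))) = √(8 + ((8 + 2*o) + 1/(-9 + g))) = √(8 + (8 + 1/(-9 + g) + 2*o)) = √(16 + 1/(-9 + g) + 2*o))
G(v(-2, 1), t(5)) - 1*1386 = √((-71 + 8*(-3*1 - 3*(-2)) + 2*(-9 + (-3*1 - 3*(-2)))*(4 + 5²))/(-9 + (-3*1 - 3*(-2)))) - 1*1386 = √((-71 + 8*(-3 + 6) + 2*(-9 + (-3 + 6))*(4 + 25))/(-9 + (-3 + 6))) - 1386 = √((-71 + 8*3 + 2*(-9 + 3)*29)/(-9 + 3)) - 1386 = √((-71 + 24 + 2*(-6)*29)/(-6)) - 1386 = √(-(-71 + 24 - 348)/6) - 1386 = √(-⅙*(-395)) - 1386 = √(395/6) - 1386 = √2370/6 - 1386 = -1386 + √2370/6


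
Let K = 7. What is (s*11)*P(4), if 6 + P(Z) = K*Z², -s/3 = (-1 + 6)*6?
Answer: -104940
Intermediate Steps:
s = -90 (s = -3*(-1 + 6)*6 = -15*6 = -3*30 = -90)
P(Z) = -6 + 7*Z²
(s*11)*P(4) = (-90*11)*(-6 + 7*4²) = -990*(-6 + 7*16) = -990*(-6 + 112) = -990*106 = -104940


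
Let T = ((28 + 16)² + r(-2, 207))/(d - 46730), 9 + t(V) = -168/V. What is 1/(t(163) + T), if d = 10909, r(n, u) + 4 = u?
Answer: -5838823/58915992 ≈ -0.099104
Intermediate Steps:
r(n, u) = -4 + u
t(V) = -9 - 168/V
T = -2139/35821 (T = ((28 + 16)² + (-4 + 207))/(10909 - 46730) = (44² + 203)/(-35821) = (1936 + 203)*(-1/35821) = 2139*(-1/35821) = -2139/35821 ≈ -0.059714)
1/(t(163) + T) = 1/((-9 - 168/163) - 2139/35821) = 1/(-1635/163 - 2139/35821) = 1/(-58915992/5838823) = -5838823/58915992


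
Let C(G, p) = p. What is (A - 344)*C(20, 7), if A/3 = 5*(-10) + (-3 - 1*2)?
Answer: -3563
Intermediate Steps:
A = -165 (A = 3*(5*(-10) + (-3 - 1*2)) = 3*(-50 + (-3 - 2)) = 3*(-50 - 5) = 3*(-55) = -165)
(A - 344)*C(20, 7) = (-165 - 344)*7 = -509*7 = -3563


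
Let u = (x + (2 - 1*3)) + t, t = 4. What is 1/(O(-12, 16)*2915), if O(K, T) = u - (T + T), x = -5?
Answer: -1/99110 ≈ -1.0090e-5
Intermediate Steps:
u = -2 (u = (-5 + (2 - 1*3)) + 4 = (-5 + (2 - 3)) + 4 = (-5 - 1) + 4 = -6 + 4 = -2)
O(K, T) = -2 - 2*T (O(K, T) = -2 - (T + T) = -2 - 2*T)
1/(O(-12, 16)*2915) = 1/((-2 - 2*16)*2915) = 1/((-2 - 32)*2915) = 1/(-34*2915) = 1/(-99110) = -1/99110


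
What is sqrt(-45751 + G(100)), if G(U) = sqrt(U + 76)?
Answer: sqrt(-45751 + 4*sqrt(11)) ≈ 213.86*I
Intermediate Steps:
G(U) = sqrt(76 + U)
sqrt(-45751 + G(100)) = sqrt(-45751 + sqrt(76 + 100)) = sqrt(-45751 + sqrt(176)) = sqrt(-45751 + 4*sqrt(11))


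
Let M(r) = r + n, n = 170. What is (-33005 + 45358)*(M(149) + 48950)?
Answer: 608619957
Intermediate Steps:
M(r) = 170 + r (M(r) = r + 170 = 170 + r)
(-33005 + 45358)*(M(149) + 48950) = (-33005 + 45358)*((170 + 149) + 48950) = 12353*(319 + 48950) = 12353*49269 = 608619957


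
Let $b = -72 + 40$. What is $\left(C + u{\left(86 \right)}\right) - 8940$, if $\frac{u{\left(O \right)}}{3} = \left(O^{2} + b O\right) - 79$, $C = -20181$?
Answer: $-15426$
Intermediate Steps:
$b = -32$
$u{\left(O \right)} = -237 - 96 O + 3 O^{2}$ ($u{\left(O \right)} = 3 \left(\left(O^{2} - 32 O\right) - 79\right) = 3 \left(-79 + O^{2} - 32 O\right) = -237 - 96 O + 3 O^{2}$)
$\left(C + u{\left(86 \right)}\right) - 8940 = \left(-20181 - \left(8493 - 22188\right)\right) - 8940 = \left(-20181 - -13695\right) - 8940 = \left(-20181 + 13695\right) - 8940 = -6486 - 8940 = -15426$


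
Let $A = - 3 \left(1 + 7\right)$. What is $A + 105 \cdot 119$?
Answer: $12471$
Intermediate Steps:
$A = -24$ ($A = \left(-3\right) 8 = -24$)
$A + 105 \cdot 119 = -24 + 105 \cdot 119 = -24 + 12495 = 12471$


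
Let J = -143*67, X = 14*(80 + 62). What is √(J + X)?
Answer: I*√7593 ≈ 87.138*I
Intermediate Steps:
X = 1988 (X = 14*142 = 1988)
J = -9581
√(J + X) = √(-9581 + 1988) = √(-7593) = I*√7593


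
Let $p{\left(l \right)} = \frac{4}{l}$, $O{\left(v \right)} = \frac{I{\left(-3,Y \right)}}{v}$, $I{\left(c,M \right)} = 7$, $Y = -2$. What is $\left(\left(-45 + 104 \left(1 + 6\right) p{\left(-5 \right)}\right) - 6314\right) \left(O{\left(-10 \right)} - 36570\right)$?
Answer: $\frac{12692592849}{50} \approx 2.5385 \cdot 10^{8}$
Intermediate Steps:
$O{\left(v \right)} = \frac{7}{v}$
$\left(\left(-45 + 104 \left(1 + 6\right) p{\left(-5 \right)}\right) - 6314\right) \left(O{\left(-10 \right)} - 36570\right) = \left(\left(-45 + 104 \left(1 + 6\right) \frac{4}{-5}\right) - 6314\right) \left(\frac{7}{-10} - 36570\right) = \left(\left(-45 + 104 \cdot 7 \cdot 4 \left(- \frac{1}{5}\right)\right) - 6314\right) \left(7 \left(- \frac{1}{10}\right) - 36570\right) = \left(\left(-45 + 104 \cdot 7 \left(- \frac{4}{5}\right)\right) - 6314\right) \left(- \frac{7}{10} - 36570\right) = \left(\left(-45 + 104 \left(- \frac{28}{5}\right)\right) - 6314\right) \left(- \frac{365707}{10}\right) = \left(\left(-45 - \frac{2912}{5}\right) - 6314\right) \left(- \frac{365707}{10}\right) = \left(- \frac{3137}{5} - 6314\right) \left(- \frac{365707}{10}\right) = \left(- \frac{34707}{5}\right) \left(- \frac{365707}{10}\right) = \frac{12692592849}{50}$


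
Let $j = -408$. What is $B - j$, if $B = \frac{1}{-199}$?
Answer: $\frac{81191}{199} \approx 408.0$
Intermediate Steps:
$B = - \frac{1}{199} \approx -0.0050251$
$B - j = - \frac{1}{199} - -408 = - \frac{1}{199} + 408 = \frac{81191}{199}$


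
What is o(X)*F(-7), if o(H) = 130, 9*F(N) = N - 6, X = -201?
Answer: -1690/9 ≈ -187.78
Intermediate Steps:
F(N) = -2/3 + N/9 (F(N) = (N - 6)/9 = (-6 + N)/9 = -2/3 + N/9)
o(X)*F(-7) = 130*(-2/3 + (1/9)*(-7)) = 130*(-2/3 - 7/9) = 130*(-13/9) = -1690/9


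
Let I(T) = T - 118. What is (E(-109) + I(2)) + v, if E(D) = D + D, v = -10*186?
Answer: -2194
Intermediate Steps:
v = -1860
E(D) = 2*D
I(T) = -118 + T
(E(-109) + I(2)) + v = (2*(-109) + (-118 + 2)) - 1860 = (-218 - 116) - 1860 = -334 - 1860 = -2194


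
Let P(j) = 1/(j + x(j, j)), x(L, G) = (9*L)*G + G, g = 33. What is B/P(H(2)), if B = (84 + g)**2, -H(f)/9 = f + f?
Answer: 158682888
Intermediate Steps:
H(f) = -18*f (H(f) = -9*(f + f) = -18*f)
x(L, G) = G + 9*G*L (x(L, G) = 9*G*L + G = G + 9*G*L)
B = 13689 (B = (84 + 33)**2 = 117**2 = 13689)
P(j) = 1/(j + j*(1 + 9*j))
B/P(H(2)) = 13689/((1/(((-18*2))*(2 + 9*(-18*2))))) = 13689/((1/((-36)*(2 + 9*(-36))))) = 13689/((-1/(36*(2 - 324)))) = 13689/((-1/36/(-322))) = 13689/((-1/36*(-1/322))) = 13689/(1/11592) = 13689*11592 = 158682888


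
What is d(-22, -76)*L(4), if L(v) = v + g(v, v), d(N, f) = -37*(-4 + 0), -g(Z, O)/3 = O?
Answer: -1184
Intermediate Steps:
g(Z, O) = -3*O
d(N, f) = 148 (d(N, f) = -37*(-4) = 148)
L(v) = -2*v (L(v) = v - 3*v = -2*v)
d(-22, -76)*L(4) = 148*(-2*4) = 148*(-8) = -1184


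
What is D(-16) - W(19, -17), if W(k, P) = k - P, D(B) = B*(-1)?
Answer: -20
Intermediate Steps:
D(B) = -B
D(-16) - W(19, -17) = -1*(-16) - (19 - 1*(-17)) = 16 - (19 + 17) = 16 - 1*36 = 16 - 36 = -20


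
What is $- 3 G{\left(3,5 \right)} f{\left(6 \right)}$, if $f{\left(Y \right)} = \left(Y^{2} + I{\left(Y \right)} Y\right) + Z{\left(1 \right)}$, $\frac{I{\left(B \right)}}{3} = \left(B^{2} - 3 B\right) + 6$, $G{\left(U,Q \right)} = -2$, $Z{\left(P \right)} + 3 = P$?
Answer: $2796$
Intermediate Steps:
$Z{\left(P \right)} = -3 + P$
$I{\left(B \right)} = 18 - 9 B + 3 B^{2}$ ($I{\left(B \right)} = 3 \left(\left(B^{2} - 3 B\right) + 6\right) = 3 \left(6 + B^{2} - 3 B\right) = 18 - 9 B + 3 B^{2}$)
$f{\left(Y \right)} = -2 + Y^{2} + Y \left(18 - 9 Y + 3 Y^{2}\right)$ ($f{\left(Y \right)} = \left(Y^{2} + \left(18 - 9 Y + 3 Y^{2}\right) Y\right) + \left(-3 + 1\right) = \left(Y^{2} + Y \left(18 - 9 Y + 3 Y^{2}\right)\right) - 2 = -2 + Y^{2} + Y \left(18 - 9 Y + 3 Y^{2}\right)$)
$- 3 G{\left(3,5 \right)} f{\left(6 \right)} = \left(-3\right) \left(-2\right) \left(-2 - 8 \cdot 6^{2} + 3 \cdot 6^{3} + 18 \cdot 6\right) = 6 \left(-2 - 288 + 3 \cdot 216 + 108\right) = 6 \left(-2 - 288 + 648 + 108\right) = 6 \cdot 466 = 2796$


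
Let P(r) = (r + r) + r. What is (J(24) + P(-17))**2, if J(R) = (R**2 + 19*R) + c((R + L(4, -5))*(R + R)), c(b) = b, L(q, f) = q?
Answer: 5405625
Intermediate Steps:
P(r) = 3*r (P(r) = 2*r + r = 3*r)
J(R) = R**2 + 19*R + 2*R*(4 + R) (J(R) = (R**2 + 19*R) + (R + 4)*(R + R) = (R**2 + 19*R) + (4 + R)*(2*R) = (R**2 + 19*R) + 2*R*(4 + R) = R**2 + 19*R + 2*R*(4 + R))
(J(24) + P(-17))**2 = (3*24*(9 + 24) + 3*(-17))**2 = (3*24*33 - 51)**2 = (2376 - 51)**2 = 2325**2 = 5405625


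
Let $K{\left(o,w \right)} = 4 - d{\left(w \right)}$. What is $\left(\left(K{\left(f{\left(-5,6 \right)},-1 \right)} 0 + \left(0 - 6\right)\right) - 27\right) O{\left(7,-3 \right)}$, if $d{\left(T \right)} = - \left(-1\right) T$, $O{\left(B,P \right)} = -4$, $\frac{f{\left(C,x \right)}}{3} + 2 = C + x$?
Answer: $132$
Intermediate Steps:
$f{\left(C,x \right)} = -6 + 3 C + 3 x$ ($f{\left(C,x \right)} = -6 + 3 \left(C + x\right) = -6 + \left(3 C + 3 x\right) = -6 + 3 C + 3 x$)
$d{\left(T \right)} = T$
$K{\left(o,w \right)} = 4 - w$
$\left(\left(K{\left(f{\left(-5,6 \right)},-1 \right)} 0 + \left(0 - 6\right)\right) - 27\right) O{\left(7,-3 \right)} = \left(\left(\left(4 - -1\right) 0 + \left(0 - 6\right)\right) - 27\right) \left(-4\right) = \left(\left(\left(4 + 1\right) 0 + \left(0 - 6\right)\right) - 27\right) \left(-4\right) = \left(\left(5 \cdot 0 - 6\right) - 27\right) \left(-4\right) = \left(\left(0 - 6\right) - 27\right) \left(-4\right) = \left(-6 - 27\right) \left(-4\right) = \left(-33\right) \left(-4\right) = 132$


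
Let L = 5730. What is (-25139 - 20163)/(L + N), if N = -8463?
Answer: 45302/2733 ≈ 16.576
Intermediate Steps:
(-25139 - 20163)/(L + N) = (-25139 - 20163)/(5730 - 8463) = -45302/(-2733) = -45302*(-1/2733) = 45302/2733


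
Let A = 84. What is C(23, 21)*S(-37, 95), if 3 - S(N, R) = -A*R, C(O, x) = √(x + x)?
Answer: 7983*√42 ≈ 51736.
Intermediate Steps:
C(O, x) = √2*√x (C(O, x) = √(2*x) = √2*√x)
S(N, R) = 3 + 84*R (S(N, R) = 3 - (-1)*84*R = 3 - (-84)*R = 3 + 84*R)
C(23, 21)*S(-37, 95) = (√2*√21)*(3 + 84*95) = √42*(3 + 7980) = √42*7983 = 7983*√42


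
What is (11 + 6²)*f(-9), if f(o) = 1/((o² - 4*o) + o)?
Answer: 47/108 ≈ 0.43518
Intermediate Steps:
f(o) = 1/(o² - 3*o)
(11 + 6²)*f(-9) = (11 + 6²)*(1/((-9)*(-3 - 9))) = (11 + 36)*(-⅑/(-12)) = 47*(-⅑*(-1/12)) = 47*(1/108) = 47/108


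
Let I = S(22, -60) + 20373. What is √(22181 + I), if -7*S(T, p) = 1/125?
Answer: √1303216215/175 ≈ 206.29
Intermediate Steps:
S(T, p) = -1/875 (S(T, p) = -⅐/125 = -⅐*1/125 = -1/875)
I = 17826374/875 (I = -1/875 + 20373 = 17826374/875 ≈ 20373.)
√(22181 + I) = √(22181 + 17826374/875) = √(37234749/875) = √1303216215/175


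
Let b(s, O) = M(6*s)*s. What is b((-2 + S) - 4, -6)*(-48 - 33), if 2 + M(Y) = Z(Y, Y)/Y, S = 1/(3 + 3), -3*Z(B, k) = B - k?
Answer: -945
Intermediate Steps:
Z(B, k) = -B/3 + k/3 (Z(B, k) = -(B - k)/3 = -B/3 + k/3)
S = ⅙ (S = 1/6 = ⅙ ≈ 0.16667)
M(Y) = -2 (M(Y) = -2 + (-Y/3 + Y/3)/Y = -2 + 0/Y = -2 + 0 = -2)
b(s, O) = -2*s
b((-2 + S) - 4, -6)*(-48 - 33) = (-2*((-2 + ⅙) - 4))*(-48 - 33) = -2*(-11/6 - 4)*(-81) = -2*(-35/6)*(-81) = (35/3)*(-81) = -945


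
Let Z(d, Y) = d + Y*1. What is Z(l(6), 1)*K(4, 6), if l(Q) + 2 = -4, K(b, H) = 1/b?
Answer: -5/4 ≈ -1.2500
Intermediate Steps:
l(Q) = -6 (l(Q) = -2 - 4 = -6)
Z(d, Y) = Y + d (Z(d, Y) = d + Y = Y + d)
Z(l(6), 1)*K(4, 6) = (1 - 6)/4 = -5*¼ = -5/4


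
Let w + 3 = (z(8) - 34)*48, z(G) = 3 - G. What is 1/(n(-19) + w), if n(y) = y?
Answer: -1/1894 ≈ -0.00052798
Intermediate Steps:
w = -1875 (w = -3 + ((3 - 1*8) - 34)*48 = -3 + ((3 - 8) - 34)*48 = -3 + (-5 - 34)*48 = -3 - 39*48 = -3 - 1872 = -1875)
1/(n(-19) + w) = 1/(-19 - 1875) = 1/(-1894) = -1/1894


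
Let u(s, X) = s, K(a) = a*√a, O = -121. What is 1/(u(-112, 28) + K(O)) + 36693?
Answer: 65464164653/1784105 + 1331*I/1784105 ≈ 36693.0 + 0.00074603*I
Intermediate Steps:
K(a) = a^(3/2)
1/(u(-112, 28) + K(O)) + 36693 = 1/(-112 + (-121)^(3/2)) + 36693 = 1/(-112 - 1331*I) + 36693 = (-112 + 1331*I)/1784105 + 36693 = 36693 + (-112 + 1331*I)/1784105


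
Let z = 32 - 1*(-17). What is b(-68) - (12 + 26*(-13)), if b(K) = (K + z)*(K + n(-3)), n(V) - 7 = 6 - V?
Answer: 1314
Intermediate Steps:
n(V) = 13 - V (n(V) = 7 + (6 - V) = 13 - V)
z = 49 (z = 32 + 17 = 49)
b(K) = (16 + K)*(49 + K) (b(K) = (K + 49)*(K + (13 - 1*(-3))) = (49 + K)*(K + (13 + 3)) = (49 + K)*(K + 16) = (49 + K)*(16 + K) = (16 + K)*(49 + K))
b(-68) - (12 + 26*(-13)) = (784 + (-68)**2 + 65*(-68)) - (12 + 26*(-13)) = (784 + 4624 - 4420) - (12 - 338) = 988 - 1*(-326) = 988 + 326 = 1314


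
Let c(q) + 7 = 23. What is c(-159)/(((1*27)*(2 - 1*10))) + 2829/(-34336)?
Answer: -145055/927072 ≈ -0.15647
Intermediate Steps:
c(q) = 16 (c(q) = -7 + 23 = 16)
c(-159)/(((1*27)*(2 - 1*10))) + 2829/(-34336) = 16/(((1*27)*(2 - 1*10))) + 2829/(-34336) = 16/((27*(2 - 10))) + 2829*(-1/34336) = 16/((27*(-8))) - 2829/34336 = 16/(-216) - 2829/34336 = 16*(-1/216) - 2829/34336 = -2/27 - 2829/34336 = -145055/927072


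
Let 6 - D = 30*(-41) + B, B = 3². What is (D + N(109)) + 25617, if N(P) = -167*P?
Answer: 8641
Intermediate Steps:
B = 9
D = 1227 (D = 6 - (30*(-41) + 9) = 6 - (-1230 + 9) = 6 - 1*(-1221) = 6 + 1221 = 1227)
(D + N(109)) + 25617 = (1227 - 167*109) + 25617 = (1227 - 18203) + 25617 = -16976 + 25617 = 8641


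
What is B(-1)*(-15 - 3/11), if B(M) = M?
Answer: 168/11 ≈ 15.273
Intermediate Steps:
B(-1)*(-15 - 3/11) = -(-15 - 3/11) = -1*(-168/11) = 168/11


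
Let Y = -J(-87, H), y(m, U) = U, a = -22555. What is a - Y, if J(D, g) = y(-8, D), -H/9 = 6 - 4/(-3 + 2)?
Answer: -22642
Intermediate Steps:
H = -90 (H = -9*(6 - 4/(-3 + 2)) = -9*(6 - 4/(-1)) = -9*(6 - 1*(-4)) = -9*(6 + 4) = -9*10 = -90)
J(D, g) = D
Y = 87 (Y = -1*(-87) = 87)
a - Y = -22555 - 1*87 = -22555 - 87 = -22642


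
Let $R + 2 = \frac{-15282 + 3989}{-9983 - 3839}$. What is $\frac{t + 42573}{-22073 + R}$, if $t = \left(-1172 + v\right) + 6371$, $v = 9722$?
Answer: $- \frac{794682068}{305109357} \approx -2.6046$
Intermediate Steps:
$R = - \frac{16351}{13822}$ ($R = -2 + \frac{-15282 + 3989}{-9983 - 3839} = -2 - \frac{11293}{-13822} = -2 - - \frac{11293}{13822} = -2 + \frac{11293}{13822} = - \frac{16351}{13822} \approx -1.183$)
$t = 14921$ ($t = \left(-1172 + 9722\right) + 6371 = 8550 + 6371 = 14921$)
$\frac{t + 42573}{-22073 + R} = \frac{14921 + 42573}{-22073 - \frac{16351}{13822}} = \frac{57494}{- \frac{305109357}{13822}} = 57494 \left(- \frac{13822}{305109357}\right) = - \frac{794682068}{305109357}$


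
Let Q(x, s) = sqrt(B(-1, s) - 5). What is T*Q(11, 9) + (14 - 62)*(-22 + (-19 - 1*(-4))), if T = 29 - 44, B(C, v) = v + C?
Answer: 1776 - 15*sqrt(3) ≈ 1750.0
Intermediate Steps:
B(C, v) = C + v
Q(x, s) = sqrt(-6 + s) (Q(x, s) = sqrt((-1 + s) - 5) = sqrt(-6 + s))
T = -15
T*Q(11, 9) + (14 - 62)*(-22 + (-19 - 1*(-4))) = -15*sqrt(-6 + 9) + (14 - 62)*(-22 + (-19 - 1*(-4))) = -15*sqrt(3) - 48*(-22 + (-19 + 4)) = -15*sqrt(3) - 48*(-22 - 15) = -15*sqrt(3) - 48*(-37) = -15*sqrt(3) + 1776 = 1776 - 15*sqrt(3)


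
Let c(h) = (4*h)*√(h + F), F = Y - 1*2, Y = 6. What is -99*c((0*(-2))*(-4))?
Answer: 0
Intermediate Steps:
F = 4 (F = 6 - 1*2 = 6 - 2 = 4)
c(h) = 4*h*√(4 + h) (c(h) = (4*h)*√(h + 4) = (4*h)*√(4 + h) = 4*h*√(4 + h))
-99*c((0*(-2))*(-4)) = -396*(0*(-2))*(-4)*√(4 + (0*(-2))*(-4)) = -396*0*(-4)*√(4 + 0*(-4)) = -396*0*√(4 + 0) = -396*0*√4 = -396*0*2 = -99*0 = 0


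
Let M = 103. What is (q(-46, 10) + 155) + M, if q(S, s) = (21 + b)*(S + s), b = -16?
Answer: 78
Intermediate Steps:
q(S, s) = 5*S + 5*s (q(S, s) = (21 - 16)*(S + s) = 5*(S + s) = 5*S + 5*s)
(q(-46, 10) + 155) + M = ((5*(-46) + 5*10) + 155) + 103 = ((-230 + 50) + 155) + 103 = (-180 + 155) + 103 = -25 + 103 = 78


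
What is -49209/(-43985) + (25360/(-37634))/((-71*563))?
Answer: 37014186774469/33084282824885 ≈ 1.1188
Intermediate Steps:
-49209/(-43985) + (25360/(-37634))/((-71*563)) = -49209*(-1/43985) + (25360*(-1/37634))/(-39973) = 49209/43985 - 12680/18817*(-1/39973) = 49209/43985 + 12680/752171941 = 37014186774469/33084282824885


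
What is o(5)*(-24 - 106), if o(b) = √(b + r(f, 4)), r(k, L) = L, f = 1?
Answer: -390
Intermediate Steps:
o(b) = √(4 + b) (o(b) = √(b + 4) = √(4 + b))
o(5)*(-24 - 106) = √(4 + 5)*(-24 - 106) = √9*(-130) = 3*(-130) = -390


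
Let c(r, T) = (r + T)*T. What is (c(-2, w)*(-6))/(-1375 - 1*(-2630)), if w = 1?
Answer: 6/1255 ≈ 0.0047809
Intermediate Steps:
c(r, T) = T*(T + r) (c(r, T) = (T + r)*T = T*(T + r))
(c(-2, w)*(-6))/(-1375 - 1*(-2630)) = ((1*(1 - 2))*(-6))/(-1375 - 1*(-2630)) = ((1*(-1))*(-6))/(-1375 + 2630) = (-1*(-6))/1255 = (1/1255)*6 = 6/1255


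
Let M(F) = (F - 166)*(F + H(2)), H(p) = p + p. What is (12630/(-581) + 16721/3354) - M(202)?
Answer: -14484012503/1948674 ≈ -7432.8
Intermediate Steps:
H(p) = 2*p
M(F) = (-166 + F)*(4 + F) (M(F) = (F - 166)*(F + 2*2) = (-166 + F)*(F + 4) = (-166 + F)*(4 + F))
(12630/(-581) + 16721/3354) - M(202) = (12630/(-581) + 16721/3354) - (-664 + 202² - 162*202) = (12630*(-1/581) + 16721*(1/3354)) - (-664 + 40804 - 32724) = (-12630/581 + 16721/3354) - 1*7416 = -32646119/1948674 - 7416 = -14484012503/1948674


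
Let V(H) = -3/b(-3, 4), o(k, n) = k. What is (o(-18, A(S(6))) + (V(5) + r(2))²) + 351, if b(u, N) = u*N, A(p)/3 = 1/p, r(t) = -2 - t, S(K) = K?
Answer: 5553/16 ≈ 347.06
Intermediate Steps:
A(p) = 3/p (A(p) = 3*(1/p) = 3/p)
b(u, N) = N*u
V(H) = ¼ (V(H) = -3/(4*(-3)) = -3/(-12) = -3*(-1/12) = ¼)
(o(-18, A(S(6))) + (V(5) + r(2))²) + 351 = (-18 + (¼ + (-2 - 1*2))²) + 351 = (-18 + (¼ + (-2 - 2))²) + 351 = (-18 + (¼ - 4)²) + 351 = (-18 + (-15/4)²) + 351 = (-18 + 225/16) + 351 = -63/16 + 351 = 5553/16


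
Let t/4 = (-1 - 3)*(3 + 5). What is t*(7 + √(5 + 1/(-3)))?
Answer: -896 - 128*√42/3 ≈ -1172.5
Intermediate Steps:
t = -128 (t = 4*((-1 - 3)*(3 + 5)) = 4*(-4*8) = 4*(-32) = -128)
t*(7 + √(5 + 1/(-3))) = -128*(7 + √(5 + 1/(-3))) = -128*(7 + √(5 - ⅓)) = -128*(7 + √(14/3)) = -128*(7 + √42/3) = -896 - 128*√42/3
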